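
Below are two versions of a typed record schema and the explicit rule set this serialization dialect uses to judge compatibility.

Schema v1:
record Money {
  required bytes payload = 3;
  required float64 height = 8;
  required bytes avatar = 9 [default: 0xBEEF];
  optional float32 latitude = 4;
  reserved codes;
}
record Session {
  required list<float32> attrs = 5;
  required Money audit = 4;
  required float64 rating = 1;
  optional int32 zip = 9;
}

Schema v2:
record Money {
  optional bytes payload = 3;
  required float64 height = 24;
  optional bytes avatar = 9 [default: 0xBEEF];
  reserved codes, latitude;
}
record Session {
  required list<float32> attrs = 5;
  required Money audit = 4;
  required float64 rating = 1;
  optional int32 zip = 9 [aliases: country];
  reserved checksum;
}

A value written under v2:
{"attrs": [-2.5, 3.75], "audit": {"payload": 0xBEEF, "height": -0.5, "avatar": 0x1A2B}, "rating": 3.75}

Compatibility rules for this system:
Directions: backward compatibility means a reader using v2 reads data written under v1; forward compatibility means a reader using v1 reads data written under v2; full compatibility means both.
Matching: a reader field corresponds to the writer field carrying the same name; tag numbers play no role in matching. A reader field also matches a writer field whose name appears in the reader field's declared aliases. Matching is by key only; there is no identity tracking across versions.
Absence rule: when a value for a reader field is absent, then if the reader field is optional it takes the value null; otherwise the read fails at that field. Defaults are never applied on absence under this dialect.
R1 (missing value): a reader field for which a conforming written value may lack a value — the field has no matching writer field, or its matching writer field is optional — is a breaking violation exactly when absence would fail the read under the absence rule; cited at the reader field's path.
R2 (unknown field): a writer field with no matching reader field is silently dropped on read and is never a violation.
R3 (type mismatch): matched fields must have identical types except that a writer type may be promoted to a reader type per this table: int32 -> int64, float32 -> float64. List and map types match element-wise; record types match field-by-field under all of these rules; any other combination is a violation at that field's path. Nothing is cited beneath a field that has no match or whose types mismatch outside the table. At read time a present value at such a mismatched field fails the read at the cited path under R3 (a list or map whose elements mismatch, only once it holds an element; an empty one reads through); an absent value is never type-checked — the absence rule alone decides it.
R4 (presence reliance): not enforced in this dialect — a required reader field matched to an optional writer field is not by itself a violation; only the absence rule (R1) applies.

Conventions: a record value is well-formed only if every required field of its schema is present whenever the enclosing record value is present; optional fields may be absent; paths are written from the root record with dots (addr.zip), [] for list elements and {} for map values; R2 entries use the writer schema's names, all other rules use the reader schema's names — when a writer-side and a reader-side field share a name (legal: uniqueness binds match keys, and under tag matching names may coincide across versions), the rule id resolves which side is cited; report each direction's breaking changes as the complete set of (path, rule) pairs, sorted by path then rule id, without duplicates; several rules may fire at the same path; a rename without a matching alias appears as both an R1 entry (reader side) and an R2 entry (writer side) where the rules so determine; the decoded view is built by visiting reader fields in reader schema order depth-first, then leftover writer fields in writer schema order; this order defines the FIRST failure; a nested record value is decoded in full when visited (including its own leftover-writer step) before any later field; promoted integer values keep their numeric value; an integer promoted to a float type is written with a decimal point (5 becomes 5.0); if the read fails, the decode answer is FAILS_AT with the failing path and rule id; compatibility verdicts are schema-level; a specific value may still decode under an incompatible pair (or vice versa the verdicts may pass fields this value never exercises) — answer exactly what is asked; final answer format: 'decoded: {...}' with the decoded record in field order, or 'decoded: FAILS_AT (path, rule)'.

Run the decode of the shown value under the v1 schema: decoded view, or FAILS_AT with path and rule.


arrows below run writer -> reader for Session
decode walk for Session under reader schema v1:
  attrs := [-2.5, 3.75]
  audit.payload := 0xBEEF
  audit.height := -0.5
  audit.avatar := 0x1A2B
  audit.latitude := null (missing; optional => null)
  rating := 3.75
  zip := null (missing; optional => null)
  => decoded: {"attrs": [-2.5, 3.75], "audit": {"payload": 0xBEEF, "height": -0.5, "avatar": 0x1A2B, "latitude": null}, "rating": 3.75, "zip": null}
diffs on Session not affecting the asked answer:
  field height in record Money: tag 8 changed to 24 -> no rule fires on it and the decoded Session view is identical with or without it
  field avatar in record Money: required changed to optional -> schema-level compatibility only; this Session value's decode is unchanged
  field payload in record Money: required changed to optional -> schema-level compatibility only; this Session value's decode is unchanged
  removed field latitude from record Money (its key "latitude" joins the reserved list) -> no rule fires on it and the decoded Session view is identical with or without it

decoded: {"attrs": [-2.5, 3.75], "audit": {"payload": 0xBEEF, "height": -0.5, "avatar": 0x1A2B, "latitude": null}, "rating": 3.75, "zip": null}


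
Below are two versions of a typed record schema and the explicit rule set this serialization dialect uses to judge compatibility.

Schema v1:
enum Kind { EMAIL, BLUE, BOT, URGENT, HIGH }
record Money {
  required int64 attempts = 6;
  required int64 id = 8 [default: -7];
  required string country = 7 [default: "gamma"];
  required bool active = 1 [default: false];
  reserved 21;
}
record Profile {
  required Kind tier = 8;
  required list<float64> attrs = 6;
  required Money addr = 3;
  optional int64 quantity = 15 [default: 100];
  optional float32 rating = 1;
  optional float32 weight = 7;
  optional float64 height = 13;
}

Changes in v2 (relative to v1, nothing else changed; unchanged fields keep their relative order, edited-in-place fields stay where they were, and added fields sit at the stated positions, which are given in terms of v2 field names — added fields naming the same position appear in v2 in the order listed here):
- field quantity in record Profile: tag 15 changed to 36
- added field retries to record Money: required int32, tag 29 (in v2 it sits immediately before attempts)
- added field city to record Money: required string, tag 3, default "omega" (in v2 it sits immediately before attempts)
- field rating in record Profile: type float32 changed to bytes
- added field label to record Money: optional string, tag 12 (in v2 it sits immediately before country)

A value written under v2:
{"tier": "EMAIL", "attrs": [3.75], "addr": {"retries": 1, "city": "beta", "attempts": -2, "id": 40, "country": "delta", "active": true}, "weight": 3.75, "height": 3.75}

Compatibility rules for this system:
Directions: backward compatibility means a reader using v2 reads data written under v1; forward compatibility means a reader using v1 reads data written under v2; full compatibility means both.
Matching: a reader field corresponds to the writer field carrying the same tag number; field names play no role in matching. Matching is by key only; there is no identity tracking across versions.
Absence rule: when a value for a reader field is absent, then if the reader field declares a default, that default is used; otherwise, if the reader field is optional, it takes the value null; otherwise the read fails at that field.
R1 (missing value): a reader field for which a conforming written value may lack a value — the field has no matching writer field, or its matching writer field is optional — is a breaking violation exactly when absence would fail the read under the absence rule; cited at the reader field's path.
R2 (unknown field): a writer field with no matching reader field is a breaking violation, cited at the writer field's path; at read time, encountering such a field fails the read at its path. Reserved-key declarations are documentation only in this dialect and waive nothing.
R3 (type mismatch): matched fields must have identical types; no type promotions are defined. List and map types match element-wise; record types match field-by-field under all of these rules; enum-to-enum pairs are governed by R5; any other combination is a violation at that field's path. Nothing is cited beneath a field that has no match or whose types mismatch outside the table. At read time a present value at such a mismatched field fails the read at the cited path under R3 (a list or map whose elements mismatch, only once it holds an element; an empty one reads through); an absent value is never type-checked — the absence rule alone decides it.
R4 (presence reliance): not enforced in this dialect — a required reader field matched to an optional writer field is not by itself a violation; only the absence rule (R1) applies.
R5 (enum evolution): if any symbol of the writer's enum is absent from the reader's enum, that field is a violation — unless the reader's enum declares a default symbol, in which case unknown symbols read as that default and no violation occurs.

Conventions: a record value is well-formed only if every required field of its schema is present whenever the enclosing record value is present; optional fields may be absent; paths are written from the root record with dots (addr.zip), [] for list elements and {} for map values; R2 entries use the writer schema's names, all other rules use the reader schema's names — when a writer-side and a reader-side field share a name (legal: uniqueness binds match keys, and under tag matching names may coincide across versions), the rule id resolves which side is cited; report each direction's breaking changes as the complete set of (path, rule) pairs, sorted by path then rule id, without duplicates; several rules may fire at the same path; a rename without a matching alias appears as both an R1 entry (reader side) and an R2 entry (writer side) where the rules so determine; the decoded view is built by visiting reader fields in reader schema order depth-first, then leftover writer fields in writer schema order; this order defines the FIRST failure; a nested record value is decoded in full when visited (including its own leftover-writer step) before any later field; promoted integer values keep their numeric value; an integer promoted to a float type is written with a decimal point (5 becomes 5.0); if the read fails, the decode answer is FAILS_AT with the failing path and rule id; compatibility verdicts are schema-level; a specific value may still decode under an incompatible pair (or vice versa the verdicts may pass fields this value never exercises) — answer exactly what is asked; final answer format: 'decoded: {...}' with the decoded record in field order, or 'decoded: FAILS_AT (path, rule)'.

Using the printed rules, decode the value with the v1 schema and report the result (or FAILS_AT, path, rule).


decoded: FAILS_AT (addr.retries, R2)

in Profile below, arrows point writer -> reader
decode (reader v1):
  tier := "EMAIL"
  attrs := [3.75]
  addr.attempts := -2
  addr.id := 40
  addr.country := "delta"
  addr.active := true
  read fails at addr.retries under R2 (unknown field)
  => FAILS_AT (addr.retries, R2)
checking off the Profile differences that do not matter here:
  field quantity in record Profile: tag 15 changed to 36 -> changes Profile's schema-level verdicts only — the decode of this value is the same
  added field city to record Money: required string, tag 3, default "omega" (in v2 it sits immediately before attempts) -> changes Profile's schema-level verdicts only — the decode of this value is the same
  field rating in record Profile: type float32 changed to bytes -> changes Profile's schema-level verdicts only — the decode of this value is the same
  added field label to record Money: optional string, tag 12 (in v2 it sits immediately before country) -> changes Profile's schema-level verdicts only — the decode of this value is the same


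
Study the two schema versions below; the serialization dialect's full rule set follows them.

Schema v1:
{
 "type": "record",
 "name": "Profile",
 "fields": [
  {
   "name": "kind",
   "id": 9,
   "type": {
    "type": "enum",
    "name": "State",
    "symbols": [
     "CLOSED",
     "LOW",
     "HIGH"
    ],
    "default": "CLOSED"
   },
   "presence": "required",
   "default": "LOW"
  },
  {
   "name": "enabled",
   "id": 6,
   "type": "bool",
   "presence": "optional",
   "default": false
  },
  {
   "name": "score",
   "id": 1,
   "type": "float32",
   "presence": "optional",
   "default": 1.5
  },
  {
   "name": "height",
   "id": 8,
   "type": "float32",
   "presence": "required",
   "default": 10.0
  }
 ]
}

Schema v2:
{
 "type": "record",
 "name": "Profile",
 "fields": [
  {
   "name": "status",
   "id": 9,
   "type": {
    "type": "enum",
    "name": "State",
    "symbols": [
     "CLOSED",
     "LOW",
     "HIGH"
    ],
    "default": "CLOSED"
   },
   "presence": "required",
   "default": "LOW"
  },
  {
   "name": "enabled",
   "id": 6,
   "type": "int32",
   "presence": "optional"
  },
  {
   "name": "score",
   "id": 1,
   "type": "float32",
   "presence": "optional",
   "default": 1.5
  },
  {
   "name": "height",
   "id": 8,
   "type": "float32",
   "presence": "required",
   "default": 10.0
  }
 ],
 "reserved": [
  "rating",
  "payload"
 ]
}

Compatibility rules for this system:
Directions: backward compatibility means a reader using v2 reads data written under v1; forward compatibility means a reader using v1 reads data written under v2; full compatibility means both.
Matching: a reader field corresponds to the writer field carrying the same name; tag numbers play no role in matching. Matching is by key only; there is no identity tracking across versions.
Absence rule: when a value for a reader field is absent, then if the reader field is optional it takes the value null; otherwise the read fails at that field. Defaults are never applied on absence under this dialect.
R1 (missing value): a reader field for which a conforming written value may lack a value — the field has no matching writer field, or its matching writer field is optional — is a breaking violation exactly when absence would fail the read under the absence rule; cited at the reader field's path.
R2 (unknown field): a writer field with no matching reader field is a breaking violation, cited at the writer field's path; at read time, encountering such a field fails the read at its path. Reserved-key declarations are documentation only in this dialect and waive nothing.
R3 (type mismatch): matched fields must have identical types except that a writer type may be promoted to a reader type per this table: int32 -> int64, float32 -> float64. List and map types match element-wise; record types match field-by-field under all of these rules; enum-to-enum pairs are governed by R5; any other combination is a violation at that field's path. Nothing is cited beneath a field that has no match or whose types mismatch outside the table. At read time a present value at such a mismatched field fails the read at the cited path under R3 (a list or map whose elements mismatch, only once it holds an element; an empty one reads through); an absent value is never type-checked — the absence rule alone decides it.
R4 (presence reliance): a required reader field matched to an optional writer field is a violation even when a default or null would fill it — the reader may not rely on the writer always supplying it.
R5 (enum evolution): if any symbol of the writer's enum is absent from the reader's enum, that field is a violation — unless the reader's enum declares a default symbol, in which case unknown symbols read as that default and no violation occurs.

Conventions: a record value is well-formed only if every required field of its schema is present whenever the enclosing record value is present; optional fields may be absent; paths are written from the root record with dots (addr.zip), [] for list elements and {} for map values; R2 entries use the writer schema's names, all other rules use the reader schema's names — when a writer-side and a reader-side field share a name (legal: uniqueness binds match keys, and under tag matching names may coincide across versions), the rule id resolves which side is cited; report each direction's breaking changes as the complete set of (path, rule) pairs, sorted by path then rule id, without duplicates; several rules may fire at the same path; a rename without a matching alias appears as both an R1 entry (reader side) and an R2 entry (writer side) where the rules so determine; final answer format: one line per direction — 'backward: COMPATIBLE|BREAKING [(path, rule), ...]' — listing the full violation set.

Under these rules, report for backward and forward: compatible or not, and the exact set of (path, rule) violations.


backward: BREAKING [(enabled, R3), (kind, R2), (status, R1)]; forward: BREAKING [(enabled, R3), (kind, R1), (status, R2)]

the writer's type comes first in each Profile pair
backward pass over Profile, reader schema v2, writer schema v1:
  status: no writer match
  enabled <- enabled (bool -> int32, writer optional)
  score <- score (float32 -> float32, writer optional)
  height <- height (float32 -> float32, writer required)
  leftover writer field: kind
  violation R3 at enabled
  violation R2 at kind
  violation R1 at status
  => backward: BREAKING (3)
forward pass over Profile, reader schema v1, writer schema v2:
  kind: no writer match
  enabled <- enabled (int32 -> bool, writer optional)
  score <- score (float32 -> float32, writer optional)
  height <- height (float32 -> float32, writer required)
  leftover writer field: status
  violation R3 at enabled
  violation R1 at kind
  violation R2 at status
  => forward: BREAKING (3)


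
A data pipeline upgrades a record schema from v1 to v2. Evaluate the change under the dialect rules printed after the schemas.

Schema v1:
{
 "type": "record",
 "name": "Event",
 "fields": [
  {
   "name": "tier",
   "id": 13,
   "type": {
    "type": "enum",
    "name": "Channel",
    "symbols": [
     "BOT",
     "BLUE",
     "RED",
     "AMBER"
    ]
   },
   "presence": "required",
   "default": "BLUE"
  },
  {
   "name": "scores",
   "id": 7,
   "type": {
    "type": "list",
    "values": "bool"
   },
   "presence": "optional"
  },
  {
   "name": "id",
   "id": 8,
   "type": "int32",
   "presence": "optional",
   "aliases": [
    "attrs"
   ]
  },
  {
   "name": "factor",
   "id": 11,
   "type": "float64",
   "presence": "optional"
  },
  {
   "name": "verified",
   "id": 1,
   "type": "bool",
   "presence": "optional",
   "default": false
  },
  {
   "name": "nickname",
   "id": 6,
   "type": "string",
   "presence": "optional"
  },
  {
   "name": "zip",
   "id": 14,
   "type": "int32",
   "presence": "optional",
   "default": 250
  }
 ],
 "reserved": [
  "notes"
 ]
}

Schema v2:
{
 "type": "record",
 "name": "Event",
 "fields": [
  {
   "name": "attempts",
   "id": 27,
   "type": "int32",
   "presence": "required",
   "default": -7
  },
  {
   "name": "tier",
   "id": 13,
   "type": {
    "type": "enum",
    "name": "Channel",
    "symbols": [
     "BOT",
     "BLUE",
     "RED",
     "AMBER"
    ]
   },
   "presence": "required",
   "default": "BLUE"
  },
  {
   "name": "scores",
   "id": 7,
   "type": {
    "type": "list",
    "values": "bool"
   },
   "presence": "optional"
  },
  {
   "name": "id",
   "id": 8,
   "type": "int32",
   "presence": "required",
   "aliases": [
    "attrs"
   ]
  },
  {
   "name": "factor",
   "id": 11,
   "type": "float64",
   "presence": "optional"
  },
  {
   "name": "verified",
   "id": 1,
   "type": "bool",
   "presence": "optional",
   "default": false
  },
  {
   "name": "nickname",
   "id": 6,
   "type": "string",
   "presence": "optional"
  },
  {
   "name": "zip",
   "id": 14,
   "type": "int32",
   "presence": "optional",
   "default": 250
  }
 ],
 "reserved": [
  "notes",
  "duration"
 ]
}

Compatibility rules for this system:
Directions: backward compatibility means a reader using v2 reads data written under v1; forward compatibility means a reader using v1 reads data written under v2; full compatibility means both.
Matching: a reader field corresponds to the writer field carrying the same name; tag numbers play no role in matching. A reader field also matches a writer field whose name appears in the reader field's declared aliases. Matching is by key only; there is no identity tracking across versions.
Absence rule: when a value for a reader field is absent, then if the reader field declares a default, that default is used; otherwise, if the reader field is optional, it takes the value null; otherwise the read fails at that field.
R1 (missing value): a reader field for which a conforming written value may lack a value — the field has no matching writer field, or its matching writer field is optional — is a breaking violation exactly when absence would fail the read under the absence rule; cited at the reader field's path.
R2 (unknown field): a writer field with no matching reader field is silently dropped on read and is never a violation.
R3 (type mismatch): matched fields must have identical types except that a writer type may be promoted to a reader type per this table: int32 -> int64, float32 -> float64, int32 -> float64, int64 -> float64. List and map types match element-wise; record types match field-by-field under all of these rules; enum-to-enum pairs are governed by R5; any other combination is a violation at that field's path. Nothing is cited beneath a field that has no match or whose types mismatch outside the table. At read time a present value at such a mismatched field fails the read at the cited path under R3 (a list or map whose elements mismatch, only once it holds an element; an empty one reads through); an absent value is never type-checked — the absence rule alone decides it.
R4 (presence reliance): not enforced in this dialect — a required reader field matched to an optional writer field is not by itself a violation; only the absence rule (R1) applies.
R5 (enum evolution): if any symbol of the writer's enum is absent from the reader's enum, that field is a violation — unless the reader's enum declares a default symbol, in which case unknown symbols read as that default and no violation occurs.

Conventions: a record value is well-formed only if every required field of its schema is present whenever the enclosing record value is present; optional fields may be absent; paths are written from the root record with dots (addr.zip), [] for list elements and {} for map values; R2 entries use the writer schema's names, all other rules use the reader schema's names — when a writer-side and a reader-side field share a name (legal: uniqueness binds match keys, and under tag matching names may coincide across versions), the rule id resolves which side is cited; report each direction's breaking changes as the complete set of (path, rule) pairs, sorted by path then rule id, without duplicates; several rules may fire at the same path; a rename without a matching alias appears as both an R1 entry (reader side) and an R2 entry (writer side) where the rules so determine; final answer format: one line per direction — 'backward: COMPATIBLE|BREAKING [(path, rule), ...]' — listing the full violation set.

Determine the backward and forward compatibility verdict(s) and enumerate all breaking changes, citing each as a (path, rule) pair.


backward: BREAKING [(id, R1)]; forward: COMPATIBLE []

the writer's type comes first in each Event pair
backward analysis of Event with v2 as reader and v1 as writer:
  attempts: no writer-side match
  writer required, Channel -> Channel: reader tier maps from writer tier
  writer optional, list<bool> -> list<bool>: reader scores maps from writer scores
  writer optional, int32 -> int32: reader id maps from writer id
  writer optional, float64 -> float64: reader factor maps from writer factor
  writer optional, bool -> bool: reader verified maps from writer verified
  writer optional, string -> string: reader nickname maps from writer nickname
  writer optional, int32 -> int32: reader zip maps from writer zip
  rule R1 violated at id
  backward on Event therefore BREAKING (1)
forward analysis of Event with v1 as reader and v2 as writer:
  writer required, Channel -> Channel: reader tier maps from writer tier
  writer optional, list<bool> -> list<bool>: reader scores maps from writer scores
  writer required, int32 -> int32: reader id maps from writer id
  writer optional, float64 -> float64: reader factor maps from writer factor
  writer optional, bool -> bool: reader verified maps from writer verified
  writer optional, string -> string: reader nickname maps from writer nickname
  writer optional, int32 -> int32: reader zip maps from writer zip
  writer field attempts has no reader counterpart
  => forward: COMPATIBLE


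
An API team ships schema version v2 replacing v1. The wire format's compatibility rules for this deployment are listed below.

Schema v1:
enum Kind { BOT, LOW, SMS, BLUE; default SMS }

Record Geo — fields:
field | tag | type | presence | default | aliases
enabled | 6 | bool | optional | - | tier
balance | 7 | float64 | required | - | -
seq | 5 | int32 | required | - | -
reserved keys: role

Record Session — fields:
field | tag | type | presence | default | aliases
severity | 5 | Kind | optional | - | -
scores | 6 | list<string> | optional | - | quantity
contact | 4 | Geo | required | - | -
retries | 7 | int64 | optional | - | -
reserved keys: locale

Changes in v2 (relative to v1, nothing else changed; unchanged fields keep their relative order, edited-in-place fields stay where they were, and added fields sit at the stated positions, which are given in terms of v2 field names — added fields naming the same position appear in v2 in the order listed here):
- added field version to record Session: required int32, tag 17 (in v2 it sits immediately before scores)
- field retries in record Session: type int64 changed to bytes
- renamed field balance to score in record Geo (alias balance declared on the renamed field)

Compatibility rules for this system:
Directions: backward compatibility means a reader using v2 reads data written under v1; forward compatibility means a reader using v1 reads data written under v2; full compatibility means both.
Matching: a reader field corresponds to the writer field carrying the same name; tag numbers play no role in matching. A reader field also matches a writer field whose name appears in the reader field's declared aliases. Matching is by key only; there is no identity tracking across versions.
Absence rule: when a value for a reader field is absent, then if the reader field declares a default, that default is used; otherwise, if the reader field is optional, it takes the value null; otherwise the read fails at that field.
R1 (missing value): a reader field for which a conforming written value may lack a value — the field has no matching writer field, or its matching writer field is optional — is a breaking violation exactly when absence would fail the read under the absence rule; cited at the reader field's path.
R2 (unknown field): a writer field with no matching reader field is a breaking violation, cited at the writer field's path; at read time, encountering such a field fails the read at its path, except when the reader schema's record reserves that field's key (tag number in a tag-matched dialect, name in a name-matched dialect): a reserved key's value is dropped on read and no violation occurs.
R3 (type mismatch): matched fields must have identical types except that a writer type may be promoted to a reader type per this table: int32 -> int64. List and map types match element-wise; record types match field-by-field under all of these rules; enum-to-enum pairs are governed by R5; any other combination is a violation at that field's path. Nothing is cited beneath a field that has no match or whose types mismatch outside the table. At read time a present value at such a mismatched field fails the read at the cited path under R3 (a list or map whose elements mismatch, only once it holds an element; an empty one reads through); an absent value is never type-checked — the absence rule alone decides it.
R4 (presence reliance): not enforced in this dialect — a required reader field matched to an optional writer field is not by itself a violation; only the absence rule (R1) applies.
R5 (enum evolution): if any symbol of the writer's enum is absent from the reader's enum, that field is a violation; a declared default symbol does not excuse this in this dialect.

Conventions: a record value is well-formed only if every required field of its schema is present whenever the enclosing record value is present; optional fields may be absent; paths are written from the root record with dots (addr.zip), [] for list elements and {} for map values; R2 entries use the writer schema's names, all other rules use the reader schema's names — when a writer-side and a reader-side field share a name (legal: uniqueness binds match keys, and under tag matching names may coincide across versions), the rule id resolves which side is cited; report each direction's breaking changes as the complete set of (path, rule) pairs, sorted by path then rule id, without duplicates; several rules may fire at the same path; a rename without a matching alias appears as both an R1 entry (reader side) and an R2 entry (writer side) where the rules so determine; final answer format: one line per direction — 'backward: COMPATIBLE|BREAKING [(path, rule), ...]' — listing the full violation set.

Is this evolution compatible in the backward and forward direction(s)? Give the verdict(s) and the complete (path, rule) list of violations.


each type pair in Session: writer, then reader
backward for Session (reader v2, writer v1):
  writer optional, Kind -> Kind: reader severity maps from writer severity
  version: no writer match
  writer optional, list<string> -> list<string>: reader scores maps from writer scores
  writer required, Geo -> Geo: reader contact maps from writer contact
  writer optional, int64 -> bytes: reader retries maps from writer retries
  writer optional, bool -> bool: reader contact.enabled maps from writer contact.enabled
  writer required, float64 -> float64: reader contact.score maps from writer contact.balance
  writer required, int32 -> int32: reader contact.seq maps from writer contact.seq
  breaking: (retries, R3)
  breaking: (version, R1)
  => 2 violation(s): backward is BREAKING for Session
forward for Session (reader v1, writer v2):
  writer optional, Kind -> Kind: reader severity maps from writer severity
  writer optional, list<string> -> list<string>: reader scores maps from writer scores
  writer required, Geo -> Geo: reader contact maps from writer contact
  writer optional, bytes -> int64: reader retries maps from writer retries
  leftover writer field: version
  writer optional, bool -> bool: reader contact.enabled maps from writer contact.enabled
  contact.balance: no writer match
  writer required, int32 -> int32: reader contact.seq maps from writer contact.seq
  leftover writer field: contact.score
  breaking: (contact.balance, R1)
  breaking: (contact.score, R2)
  breaking: (retries, R3)
  breaking: (version, R2)
  => 4 violation(s): forward is BREAKING for Session

backward: BREAKING [(retries, R3), (version, R1)]; forward: BREAKING [(contact.balance, R1), (contact.score, R2), (retries, R3), (version, R2)]


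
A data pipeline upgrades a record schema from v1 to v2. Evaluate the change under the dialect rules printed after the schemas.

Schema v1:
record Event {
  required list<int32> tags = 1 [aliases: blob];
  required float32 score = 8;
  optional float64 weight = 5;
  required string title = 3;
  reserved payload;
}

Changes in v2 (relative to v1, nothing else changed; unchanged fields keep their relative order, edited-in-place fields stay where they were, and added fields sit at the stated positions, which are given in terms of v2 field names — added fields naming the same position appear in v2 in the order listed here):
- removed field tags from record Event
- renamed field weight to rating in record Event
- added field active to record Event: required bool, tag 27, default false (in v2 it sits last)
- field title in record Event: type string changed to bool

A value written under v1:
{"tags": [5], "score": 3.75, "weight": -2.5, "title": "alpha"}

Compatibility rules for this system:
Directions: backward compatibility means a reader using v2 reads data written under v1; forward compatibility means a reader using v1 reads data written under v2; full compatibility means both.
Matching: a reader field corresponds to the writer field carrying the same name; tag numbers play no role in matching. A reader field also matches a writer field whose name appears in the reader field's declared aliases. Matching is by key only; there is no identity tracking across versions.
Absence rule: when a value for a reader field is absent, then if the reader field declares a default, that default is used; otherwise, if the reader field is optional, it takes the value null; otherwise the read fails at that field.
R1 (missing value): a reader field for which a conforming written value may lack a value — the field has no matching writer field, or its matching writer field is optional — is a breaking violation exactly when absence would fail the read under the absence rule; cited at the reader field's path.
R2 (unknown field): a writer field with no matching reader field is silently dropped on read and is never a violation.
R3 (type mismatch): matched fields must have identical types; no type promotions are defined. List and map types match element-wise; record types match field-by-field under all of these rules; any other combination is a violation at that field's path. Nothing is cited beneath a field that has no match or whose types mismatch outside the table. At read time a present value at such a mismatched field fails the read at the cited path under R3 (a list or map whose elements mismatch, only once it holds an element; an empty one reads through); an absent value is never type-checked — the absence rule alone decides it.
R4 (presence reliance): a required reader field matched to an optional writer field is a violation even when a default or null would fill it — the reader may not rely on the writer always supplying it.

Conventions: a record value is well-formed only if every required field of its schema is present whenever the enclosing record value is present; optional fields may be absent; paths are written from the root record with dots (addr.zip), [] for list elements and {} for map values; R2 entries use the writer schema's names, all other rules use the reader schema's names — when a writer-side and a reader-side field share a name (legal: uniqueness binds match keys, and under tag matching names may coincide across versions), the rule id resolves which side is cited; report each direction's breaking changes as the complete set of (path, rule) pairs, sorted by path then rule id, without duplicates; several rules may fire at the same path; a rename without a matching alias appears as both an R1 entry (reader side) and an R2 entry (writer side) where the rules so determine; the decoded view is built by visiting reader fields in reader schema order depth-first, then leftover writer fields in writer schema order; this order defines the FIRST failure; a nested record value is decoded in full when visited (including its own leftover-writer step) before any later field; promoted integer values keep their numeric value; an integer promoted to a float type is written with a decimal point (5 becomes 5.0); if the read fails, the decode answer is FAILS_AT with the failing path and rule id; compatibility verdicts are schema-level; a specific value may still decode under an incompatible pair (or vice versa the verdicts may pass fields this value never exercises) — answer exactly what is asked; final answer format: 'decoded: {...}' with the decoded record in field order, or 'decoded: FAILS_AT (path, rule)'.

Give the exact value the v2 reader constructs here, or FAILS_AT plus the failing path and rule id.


in Event below, arrows point writer -> reader
decoding the Event value with the v2 reader:
  score := 3.75
  rating := null (absent, optional -> null)
  read fails at title under R3
  => FAILS_AT (title, R3)
checking off the Event differences that do not matter here:
  removed field tags from record Event -> schema-level compatibility only; this Event value's decode is unchanged
  renamed field weight to rating in record Event -> triggers nothing under the printed rules; the Event answer is the same either way
  added field active to record Event: required bool, tag 27, default false (in v2 it sits last) -> triggers nothing under the printed rules; the Event answer is the same either way

decoded: FAILS_AT (title, R3)


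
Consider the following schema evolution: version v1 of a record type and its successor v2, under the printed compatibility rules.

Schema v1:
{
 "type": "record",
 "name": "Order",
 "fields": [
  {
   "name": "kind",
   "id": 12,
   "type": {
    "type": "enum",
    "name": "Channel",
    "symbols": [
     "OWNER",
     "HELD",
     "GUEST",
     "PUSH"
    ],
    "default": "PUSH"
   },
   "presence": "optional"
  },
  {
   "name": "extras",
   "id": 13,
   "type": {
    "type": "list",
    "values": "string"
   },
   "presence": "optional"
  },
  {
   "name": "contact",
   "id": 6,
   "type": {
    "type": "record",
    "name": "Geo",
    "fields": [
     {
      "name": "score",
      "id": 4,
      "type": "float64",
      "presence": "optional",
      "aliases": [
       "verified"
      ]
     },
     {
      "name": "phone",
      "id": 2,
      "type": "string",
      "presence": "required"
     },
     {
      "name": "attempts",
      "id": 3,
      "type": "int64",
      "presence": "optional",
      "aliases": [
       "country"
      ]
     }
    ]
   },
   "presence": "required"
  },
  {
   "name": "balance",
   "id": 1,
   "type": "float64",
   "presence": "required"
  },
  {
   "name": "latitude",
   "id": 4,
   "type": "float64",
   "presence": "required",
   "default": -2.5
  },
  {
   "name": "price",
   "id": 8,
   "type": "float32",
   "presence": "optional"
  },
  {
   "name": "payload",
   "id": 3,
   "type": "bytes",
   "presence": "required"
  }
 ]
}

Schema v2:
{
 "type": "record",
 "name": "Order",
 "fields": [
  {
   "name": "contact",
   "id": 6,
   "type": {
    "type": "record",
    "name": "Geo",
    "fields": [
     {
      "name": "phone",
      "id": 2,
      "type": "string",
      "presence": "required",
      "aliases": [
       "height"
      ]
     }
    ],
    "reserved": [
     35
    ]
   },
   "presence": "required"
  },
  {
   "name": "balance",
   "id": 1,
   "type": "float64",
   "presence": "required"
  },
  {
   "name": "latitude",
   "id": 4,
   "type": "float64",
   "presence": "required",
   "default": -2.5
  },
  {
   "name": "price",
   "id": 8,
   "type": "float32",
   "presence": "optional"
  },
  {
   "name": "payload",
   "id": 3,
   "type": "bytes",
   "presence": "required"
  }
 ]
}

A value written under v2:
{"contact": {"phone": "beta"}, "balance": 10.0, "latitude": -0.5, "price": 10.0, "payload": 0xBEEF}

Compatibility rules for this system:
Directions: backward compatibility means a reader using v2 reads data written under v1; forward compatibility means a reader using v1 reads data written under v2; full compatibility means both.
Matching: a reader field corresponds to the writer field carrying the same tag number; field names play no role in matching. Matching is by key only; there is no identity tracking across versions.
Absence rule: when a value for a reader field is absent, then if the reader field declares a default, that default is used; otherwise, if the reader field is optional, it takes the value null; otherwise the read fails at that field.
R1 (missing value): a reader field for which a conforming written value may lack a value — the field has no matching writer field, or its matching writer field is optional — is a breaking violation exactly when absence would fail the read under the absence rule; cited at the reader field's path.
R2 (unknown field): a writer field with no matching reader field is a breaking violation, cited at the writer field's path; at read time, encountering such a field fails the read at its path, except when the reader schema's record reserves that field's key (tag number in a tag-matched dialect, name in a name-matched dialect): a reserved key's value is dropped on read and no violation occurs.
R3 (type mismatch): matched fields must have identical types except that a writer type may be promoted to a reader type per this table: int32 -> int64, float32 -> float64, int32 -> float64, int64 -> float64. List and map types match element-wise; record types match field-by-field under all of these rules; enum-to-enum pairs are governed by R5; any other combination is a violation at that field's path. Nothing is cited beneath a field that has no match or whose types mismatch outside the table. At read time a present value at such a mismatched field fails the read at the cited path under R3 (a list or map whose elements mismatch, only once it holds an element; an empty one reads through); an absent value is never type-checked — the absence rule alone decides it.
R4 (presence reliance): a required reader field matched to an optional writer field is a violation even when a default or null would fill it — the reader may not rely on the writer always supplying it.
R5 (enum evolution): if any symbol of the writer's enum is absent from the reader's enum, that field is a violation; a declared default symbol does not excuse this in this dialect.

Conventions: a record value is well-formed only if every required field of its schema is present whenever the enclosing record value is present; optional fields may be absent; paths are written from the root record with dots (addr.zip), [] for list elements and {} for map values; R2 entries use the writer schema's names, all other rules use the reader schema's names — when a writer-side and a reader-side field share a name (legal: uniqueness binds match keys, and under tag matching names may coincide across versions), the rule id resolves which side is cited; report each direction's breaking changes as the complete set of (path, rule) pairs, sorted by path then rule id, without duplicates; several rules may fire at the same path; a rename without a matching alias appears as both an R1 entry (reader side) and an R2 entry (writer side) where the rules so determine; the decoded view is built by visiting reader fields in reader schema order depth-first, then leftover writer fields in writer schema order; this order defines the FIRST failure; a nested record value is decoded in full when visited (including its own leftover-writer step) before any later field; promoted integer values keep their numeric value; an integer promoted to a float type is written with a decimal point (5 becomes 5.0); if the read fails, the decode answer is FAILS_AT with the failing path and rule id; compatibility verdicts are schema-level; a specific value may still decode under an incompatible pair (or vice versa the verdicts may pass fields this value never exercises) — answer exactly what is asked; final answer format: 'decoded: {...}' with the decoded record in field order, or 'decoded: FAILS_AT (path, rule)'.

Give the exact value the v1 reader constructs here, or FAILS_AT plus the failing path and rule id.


the writer's type comes first in each Order pair
decoding the Order value with the v1 reader:
  kind := null (not supplied -> null)
  extras := null (not supplied -> null)
  contact.score := null (not supplied -> null)
  contact.phone := "beta"
  contact.attempts := null (not supplied -> null)
  balance := 10.0
  latitude := -0.5
  price := 10.0
  payload := 0xBEEF
  => decoded: {"kind": null, "extras": null, "contact": {"score": null, "phone": "beta", "attempts": null}, "balance": 10.0, "latitude": -0.5, "price": 10.0, "payload": 0xBEEF}
diffs on Order not affecting the asked answer:
  removed field kind from record Order -> shifts the Order verdicts, not this decode
  removed field extras from record Order -> shifts the Order verdicts, not this decode
  removed field attempts from record Geo -> shifts the Order verdicts, not this decode
  removed field score from record Geo -> shifts the Order verdicts, not this decode

decoded: {"kind": null, "extras": null, "contact": {"score": null, "phone": "beta", "attempts": null}, "balance": 10.0, "latitude": -0.5, "price": 10.0, "payload": 0xBEEF}
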